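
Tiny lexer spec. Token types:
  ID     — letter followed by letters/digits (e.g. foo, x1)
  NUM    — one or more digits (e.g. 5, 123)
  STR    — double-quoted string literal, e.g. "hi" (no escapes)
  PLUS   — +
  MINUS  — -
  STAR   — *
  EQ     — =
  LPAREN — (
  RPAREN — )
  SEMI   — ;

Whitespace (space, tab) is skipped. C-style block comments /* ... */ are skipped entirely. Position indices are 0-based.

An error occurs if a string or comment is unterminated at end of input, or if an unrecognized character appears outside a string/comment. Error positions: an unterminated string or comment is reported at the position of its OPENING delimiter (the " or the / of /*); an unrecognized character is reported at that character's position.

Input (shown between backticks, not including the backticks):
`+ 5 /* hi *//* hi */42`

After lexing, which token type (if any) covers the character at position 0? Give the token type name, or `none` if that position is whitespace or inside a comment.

Answer: PLUS

Derivation:
pos=0: emit PLUS '+'
pos=2: emit NUM '5' (now at pos=3)
pos=4: enter COMMENT mode (saw '/*')
exit COMMENT mode (now at pos=12)
pos=12: enter COMMENT mode (saw '/*')
exit COMMENT mode (now at pos=20)
pos=20: emit NUM '42' (now at pos=22)
DONE. 3 tokens: [PLUS, NUM, NUM]
Position 0: char is '+' -> PLUS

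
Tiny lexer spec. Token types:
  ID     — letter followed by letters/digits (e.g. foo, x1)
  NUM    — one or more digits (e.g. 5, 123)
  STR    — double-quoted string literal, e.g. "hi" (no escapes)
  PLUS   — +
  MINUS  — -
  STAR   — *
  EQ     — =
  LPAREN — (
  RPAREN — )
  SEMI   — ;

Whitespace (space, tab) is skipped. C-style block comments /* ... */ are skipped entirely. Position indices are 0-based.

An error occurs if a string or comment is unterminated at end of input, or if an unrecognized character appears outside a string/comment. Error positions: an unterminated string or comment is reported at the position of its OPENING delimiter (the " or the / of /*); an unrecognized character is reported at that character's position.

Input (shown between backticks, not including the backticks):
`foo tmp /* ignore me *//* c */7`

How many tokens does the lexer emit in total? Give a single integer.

Answer: 3

Derivation:
pos=0: emit ID 'foo' (now at pos=3)
pos=4: emit ID 'tmp' (now at pos=7)
pos=8: enter COMMENT mode (saw '/*')
exit COMMENT mode (now at pos=23)
pos=23: enter COMMENT mode (saw '/*')
exit COMMENT mode (now at pos=30)
pos=30: emit NUM '7' (now at pos=31)
DONE. 3 tokens: [ID, ID, NUM]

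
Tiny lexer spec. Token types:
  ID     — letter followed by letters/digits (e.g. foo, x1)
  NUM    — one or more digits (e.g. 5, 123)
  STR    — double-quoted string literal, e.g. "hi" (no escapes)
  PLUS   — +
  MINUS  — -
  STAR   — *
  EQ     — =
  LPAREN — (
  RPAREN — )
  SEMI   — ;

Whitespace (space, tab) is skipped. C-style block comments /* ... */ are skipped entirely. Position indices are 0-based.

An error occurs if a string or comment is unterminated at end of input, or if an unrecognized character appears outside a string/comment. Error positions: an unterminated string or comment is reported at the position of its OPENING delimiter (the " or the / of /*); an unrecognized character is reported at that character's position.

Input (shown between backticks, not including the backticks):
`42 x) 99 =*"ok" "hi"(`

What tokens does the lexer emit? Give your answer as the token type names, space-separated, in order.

Answer: NUM ID RPAREN NUM EQ STAR STR STR LPAREN

Derivation:
pos=0: emit NUM '42' (now at pos=2)
pos=3: emit ID 'x' (now at pos=4)
pos=4: emit RPAREN ')'
pos=6: emit NUM '99' (now at pos=8)
pos=9: emit EQ '='
pos=10: emit STAR '*'
pos=11: enter STRING mode
pos=11: emit STR "ok" (now at pos=15)
pos=16: enter STRING mode
pos=16: emit STR "hi" (now at pos=20)
pos=20: emit LPAREN '('
DONE. 9 tokens: [NUM, ID, RPAREN, NUM, EQ, STAR, STR, STR, LPAREN]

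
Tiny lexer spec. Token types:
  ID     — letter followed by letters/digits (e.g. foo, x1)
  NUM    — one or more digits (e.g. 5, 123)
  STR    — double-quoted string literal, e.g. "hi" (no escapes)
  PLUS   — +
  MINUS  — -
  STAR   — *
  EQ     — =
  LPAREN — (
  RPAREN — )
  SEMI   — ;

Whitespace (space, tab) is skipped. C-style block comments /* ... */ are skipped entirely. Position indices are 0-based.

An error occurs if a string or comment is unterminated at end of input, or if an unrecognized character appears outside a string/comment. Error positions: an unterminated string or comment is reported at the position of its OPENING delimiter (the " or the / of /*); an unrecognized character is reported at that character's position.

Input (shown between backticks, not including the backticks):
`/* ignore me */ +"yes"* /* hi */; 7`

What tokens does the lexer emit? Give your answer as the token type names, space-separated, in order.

Answer: PLUS STR STAR SEMI NUM

Derivation:
pos=0: enter COMMENT mode (saw '/*')
exit COMMENT mode (now at pos=15)
pos=16: emit PLUS '+'
pos=17: enter STRING mode
pos=17: emit STR "yes" (now at pos=22)
pos=22: emit STAR '*'
pos=24: enter COMMENT mode (saw '/*')
exit COMMENT mode (now at pos=32)
pos=32: emit SEMI ';'
pos=34: emit NUM '7' (now at pos=35)
DONE. 5 tokens: [PLUS, STR, STAR, SEMI, NUM]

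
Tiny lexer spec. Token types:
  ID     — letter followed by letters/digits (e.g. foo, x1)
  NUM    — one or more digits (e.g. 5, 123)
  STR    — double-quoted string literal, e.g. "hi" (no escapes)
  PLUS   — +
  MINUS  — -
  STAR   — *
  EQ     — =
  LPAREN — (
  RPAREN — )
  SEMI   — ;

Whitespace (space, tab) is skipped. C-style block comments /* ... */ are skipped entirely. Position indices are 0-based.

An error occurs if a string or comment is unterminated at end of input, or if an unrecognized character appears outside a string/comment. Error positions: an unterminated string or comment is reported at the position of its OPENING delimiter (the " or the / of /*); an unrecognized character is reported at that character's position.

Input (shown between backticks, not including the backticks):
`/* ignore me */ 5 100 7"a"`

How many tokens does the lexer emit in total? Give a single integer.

pos=0: enter COMMENT mode (saw '/*')
exit COMMENT mode (now at pos=15)
pos=16: emit NUM '5' (now at pos=17)
pos=18: emit NUM '100' (now at pos=21)
pos=22: emit NUM '7' (now at pos=23)
pos=23: enter STRING mode
pos=23: emit STR "a" (now at pos=26)
DONE. 4 tokens: [NUM, NUM, NUM, STR]

Answer: 4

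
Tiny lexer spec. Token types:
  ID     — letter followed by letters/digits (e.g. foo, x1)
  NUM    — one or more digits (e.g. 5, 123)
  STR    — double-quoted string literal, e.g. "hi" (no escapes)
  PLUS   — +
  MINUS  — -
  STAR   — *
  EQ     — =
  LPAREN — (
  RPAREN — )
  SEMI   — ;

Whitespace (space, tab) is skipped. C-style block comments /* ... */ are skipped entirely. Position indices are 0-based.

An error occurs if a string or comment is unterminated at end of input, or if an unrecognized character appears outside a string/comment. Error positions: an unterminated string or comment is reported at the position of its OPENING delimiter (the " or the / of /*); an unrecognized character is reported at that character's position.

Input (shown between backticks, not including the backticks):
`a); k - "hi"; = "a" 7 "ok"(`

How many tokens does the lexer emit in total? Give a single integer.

pos=0: emit ID 'a' (now at pos=1)
pos=1: emit RPAREN ')'
pos=2: emit SEMI ';'
pos=4: emit ID 'k' (now at pos=5)
pos=6: emit MINUS '-'
pos=8: enter STRING mode
pos=8: emit STR "hi" (now at pos=12)
pos=12: emit SEMI ';'
pos=14: emit EQ '='
pos=16: enter STRING mode
pos=16: emit STR "a" (now at pos=19)
pos=20: emit NUM '7' (now at pos=21)
pos=22: enter STRING mode
pos=22: emit STR "ok" (now at pos=26)
pos=26: emit LPAREN '('
DONE. 12 tokens: [ID, RPAREN, SEMI, ID, MINUS, STR, SEMI, EQ, STR, NUM, STR, LPAREN]

Answer: 12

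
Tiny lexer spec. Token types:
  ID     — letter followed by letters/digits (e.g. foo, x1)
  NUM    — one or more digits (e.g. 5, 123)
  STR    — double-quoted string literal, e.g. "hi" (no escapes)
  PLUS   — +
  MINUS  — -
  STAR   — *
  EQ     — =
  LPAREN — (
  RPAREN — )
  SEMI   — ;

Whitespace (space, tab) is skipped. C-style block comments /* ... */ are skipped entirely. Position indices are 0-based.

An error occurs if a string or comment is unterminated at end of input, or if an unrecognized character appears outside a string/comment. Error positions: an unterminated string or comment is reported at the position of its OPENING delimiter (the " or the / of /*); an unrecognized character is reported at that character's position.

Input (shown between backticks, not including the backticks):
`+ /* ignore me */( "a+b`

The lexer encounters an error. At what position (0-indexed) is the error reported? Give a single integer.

pos=0: emit PLUS '+'
pos=2: enter COMMENT mode (saw '/*')
exit COMMENT mode (now at pos=17)
pos=17: emit LPAREN '('
pos=19: enter STRING mode
pos=19: ERROR — unterminated string

Answer: 19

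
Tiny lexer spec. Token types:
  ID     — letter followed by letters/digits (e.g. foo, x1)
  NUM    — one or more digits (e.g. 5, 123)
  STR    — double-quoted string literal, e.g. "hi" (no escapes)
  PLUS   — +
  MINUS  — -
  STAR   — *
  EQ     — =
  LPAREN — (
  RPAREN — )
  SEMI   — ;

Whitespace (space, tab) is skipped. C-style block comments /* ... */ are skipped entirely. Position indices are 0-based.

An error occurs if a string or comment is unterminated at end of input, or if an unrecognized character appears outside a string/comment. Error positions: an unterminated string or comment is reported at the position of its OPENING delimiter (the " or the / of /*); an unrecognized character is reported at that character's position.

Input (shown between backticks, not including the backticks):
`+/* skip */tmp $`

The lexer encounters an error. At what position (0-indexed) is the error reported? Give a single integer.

pos=0: emit PLUS '+'
pos=1: enter COMMENT mode (saw '/*')
exit COMMENT mode (now at pos=11)
pos=11: emit ID 'tmp' (now at pos=14)
pos=15: ERROR — unrecognized char '$'

Answer: 15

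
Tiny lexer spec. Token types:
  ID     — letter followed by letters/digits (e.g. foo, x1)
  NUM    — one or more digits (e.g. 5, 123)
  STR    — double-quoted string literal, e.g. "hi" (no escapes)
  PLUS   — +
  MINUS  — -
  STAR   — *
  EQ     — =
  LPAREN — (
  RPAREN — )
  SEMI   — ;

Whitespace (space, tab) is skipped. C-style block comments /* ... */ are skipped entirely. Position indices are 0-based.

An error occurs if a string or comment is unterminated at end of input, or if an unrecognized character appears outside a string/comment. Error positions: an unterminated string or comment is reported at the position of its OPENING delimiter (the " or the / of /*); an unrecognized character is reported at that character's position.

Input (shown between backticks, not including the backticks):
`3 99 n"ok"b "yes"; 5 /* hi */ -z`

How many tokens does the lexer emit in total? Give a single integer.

pos=0: emit NUM '3' (now at pos=1)
pos=2: emit NUM '99' (now at pos=4)
pos=5: emit ID 'n' (now at pos=6)
pos=6: enter STRING mode
pos=6: emit STR "ok" (now at pos=10)
pos=10: emit ID 'b' (now at pos=11)
pos=12: enter STRING mode
pos=12: emit STR "yes" (now at pos=17)
pos=17: emit SEMI ';'
pos=19: emit NUM '5' (now at pos=20)
pos=21: enter COMMENT mode (saw '/*')
exit COMMENT mode (now at pos=29)
pos=30: emit MINUS '-'
pos=31: emit ID 'z' (now at pos=32)
DONE. 10 tokens: [NUM, NUM, ID, STR, ID, STR, SEMI, NUM, MINUS, ID]

Answer: 10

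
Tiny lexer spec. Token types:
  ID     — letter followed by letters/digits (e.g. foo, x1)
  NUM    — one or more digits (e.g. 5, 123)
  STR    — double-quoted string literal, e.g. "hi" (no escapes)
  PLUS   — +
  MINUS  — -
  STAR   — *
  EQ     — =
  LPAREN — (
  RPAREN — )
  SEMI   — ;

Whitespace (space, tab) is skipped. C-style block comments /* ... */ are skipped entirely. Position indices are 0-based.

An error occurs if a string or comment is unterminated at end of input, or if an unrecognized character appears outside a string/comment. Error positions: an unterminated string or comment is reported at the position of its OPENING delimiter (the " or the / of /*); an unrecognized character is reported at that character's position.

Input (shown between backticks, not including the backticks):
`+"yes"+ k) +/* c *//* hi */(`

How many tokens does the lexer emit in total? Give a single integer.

pos=0: emit PLUS '+'
pos=1: enter STRING mode
pos=1: emit STR "yes" (now at pos=6)
pos=6: emit PLUS '+'
pos=8: emit ID 'k' (now at pos=9)
pos=9: emit RPAREN ')'
pos=11: emit PLUS '+'
pos=12: enter COMMENT mode (saw '/*')
exit COMMENT mode (now at pos=19)
pos=19: enter COMMENT mode (saw '/*')
exit COMMENT mode (now at pos=27)
pos=27: emit LPAREN '('
DONE. 7 tokens: [PLUS, STR, PLUS, ID, RPAREN, PLUS, LPAREN]

Answer: 7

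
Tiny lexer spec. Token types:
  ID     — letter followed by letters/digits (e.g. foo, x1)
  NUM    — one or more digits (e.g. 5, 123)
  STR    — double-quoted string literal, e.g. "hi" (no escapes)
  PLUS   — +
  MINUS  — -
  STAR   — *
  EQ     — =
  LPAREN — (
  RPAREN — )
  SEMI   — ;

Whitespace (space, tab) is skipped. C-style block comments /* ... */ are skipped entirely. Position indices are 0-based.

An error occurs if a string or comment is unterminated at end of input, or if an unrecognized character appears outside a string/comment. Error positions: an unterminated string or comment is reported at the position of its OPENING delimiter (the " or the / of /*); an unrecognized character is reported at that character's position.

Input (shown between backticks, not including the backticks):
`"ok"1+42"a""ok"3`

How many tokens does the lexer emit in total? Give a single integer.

pos=0: enter STRING mode
pos=0: emit STR "ok" (now at pos=4)
pos=4: emit NUM '1' (now at pos=5)
pos=5: emit PLUS '+'
pos=6: emit NUM '42' (now at pos=8)
pos=8: enter STRING mode
pos=8: emit STR "a" (now at pos=11)
pos=11: enter STRING mode
pos=11: emit STR "ok" (now at pos=15)
pos=15: emit NUM '3' (now at pos=16)
DONE. 7 tokens: [STR, NUM, PLUS, NUM, STR, STR, NUM]

Answer: 7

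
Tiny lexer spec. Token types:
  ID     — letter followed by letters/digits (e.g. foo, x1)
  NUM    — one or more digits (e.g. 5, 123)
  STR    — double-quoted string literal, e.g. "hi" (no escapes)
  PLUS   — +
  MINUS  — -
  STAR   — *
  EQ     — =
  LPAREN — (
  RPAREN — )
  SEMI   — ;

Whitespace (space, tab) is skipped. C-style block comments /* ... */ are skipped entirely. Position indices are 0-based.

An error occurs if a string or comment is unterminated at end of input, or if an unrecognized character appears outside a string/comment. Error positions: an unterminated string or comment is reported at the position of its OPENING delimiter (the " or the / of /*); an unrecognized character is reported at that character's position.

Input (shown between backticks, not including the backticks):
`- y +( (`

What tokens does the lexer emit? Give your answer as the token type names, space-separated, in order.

Answer: MINUS ID PLUS LPAREN LPAREN

Derivation:
pos=0: emit MINUS '-'
pos=2: emit ID 'y' (now at pos=3)
pos=4: emit PLUS '+'
pos=5: emit LPAREN '('
pos=7: emit LPAREN '('
DONE. 5 tokens: [MINUS, ID, PLUS, LPAREN, LPAREN]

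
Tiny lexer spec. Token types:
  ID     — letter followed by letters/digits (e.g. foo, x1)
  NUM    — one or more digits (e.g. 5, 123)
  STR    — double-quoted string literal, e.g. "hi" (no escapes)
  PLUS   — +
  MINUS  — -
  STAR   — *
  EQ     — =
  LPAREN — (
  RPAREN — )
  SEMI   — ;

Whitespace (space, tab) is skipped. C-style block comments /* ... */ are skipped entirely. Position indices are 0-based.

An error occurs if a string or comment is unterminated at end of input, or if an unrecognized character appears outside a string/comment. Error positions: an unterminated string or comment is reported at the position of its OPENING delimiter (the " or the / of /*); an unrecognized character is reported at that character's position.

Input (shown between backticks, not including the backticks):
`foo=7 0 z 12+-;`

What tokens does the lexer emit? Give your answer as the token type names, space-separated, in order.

pos=0: emit ID 'foo' (now at pos=3)
pos=3: emit EQ '='
pos=4: emit NUM '7' (now at pos=5)
pos=6: emit NUM '0' (now at pos=7)
pos=8: emit ID 'z' (now at pos=9)
pos=10: emit NUM '12' (now at pos=12)
pos=12: emit PLUS '+'
pos=13: emit MINUS '-'
pos=14: emit SEMI ';'
DONE. 9 tokens: [ID, EQ, NUM, NUM, ID, NUM, PLUS, MINUS, SEMI]

Answer: ID EQ NUM NUM ID NUM PLUS MINUS SEMI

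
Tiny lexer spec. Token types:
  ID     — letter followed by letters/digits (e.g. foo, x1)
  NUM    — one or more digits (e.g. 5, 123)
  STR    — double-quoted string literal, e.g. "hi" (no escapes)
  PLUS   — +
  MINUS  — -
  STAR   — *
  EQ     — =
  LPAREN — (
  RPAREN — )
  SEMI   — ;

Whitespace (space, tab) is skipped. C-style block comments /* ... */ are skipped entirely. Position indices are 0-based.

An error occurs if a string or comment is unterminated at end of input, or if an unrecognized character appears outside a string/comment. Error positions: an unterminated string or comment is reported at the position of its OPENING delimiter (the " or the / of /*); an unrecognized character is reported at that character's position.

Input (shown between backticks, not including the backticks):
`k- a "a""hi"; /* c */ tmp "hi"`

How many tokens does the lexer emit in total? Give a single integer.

pos=0: emit ID 'k' (now at pos=1)
pos=1: emit MINUS '-'
pos=3: emit ID 'a' (now at pos=4)
pos=5: enter STRING mode
pos=5: emit STR "a" (now at pos=8)
pos=8: enter STRING mode
pos=8: emit STR "hi" (now at pos=12)
pos=12: emit SEMI ';'
pos=14: enter COMMENT mode (saw '/*')
exit COMMENT mode (now at pos=21)
pos=22: emit ID 'tmp' (now at pos=25)
pos=26: enter STRING mode
pos=26: emit STR "hi" (now at pos=30)
DONE. 8 tokens: [ID, MINUS, ID, STR, STR, SEMI, ID, STR]

Answer: 8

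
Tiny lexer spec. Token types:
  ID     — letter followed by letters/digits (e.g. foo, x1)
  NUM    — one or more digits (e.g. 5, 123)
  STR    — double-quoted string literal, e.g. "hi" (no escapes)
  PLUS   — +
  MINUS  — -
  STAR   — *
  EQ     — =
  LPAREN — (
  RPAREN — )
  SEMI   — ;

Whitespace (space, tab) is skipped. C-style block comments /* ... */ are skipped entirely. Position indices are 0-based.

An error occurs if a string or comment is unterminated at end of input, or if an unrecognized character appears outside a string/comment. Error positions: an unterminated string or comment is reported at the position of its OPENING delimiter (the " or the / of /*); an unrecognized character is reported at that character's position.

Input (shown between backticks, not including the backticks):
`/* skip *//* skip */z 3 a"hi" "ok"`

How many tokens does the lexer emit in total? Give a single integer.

pos=0: enter COMMENT mode (saw '/*')
exit COMMENT mode (now at pos=10)
pos=10: enter COMMENT mode (saw '/*')
exit COMMENT mode (now at pos=20)
pos=20: emit ID 'z' (now at pos=21)
pos=22: emit NUM '3' (now at pos=23)
pos=24: emit ID 'a' (now at pos=25)
pos=25: enter STRING mode
pos=25: emit STR "hi" (now at pos=29)
pos=30: enter STRING mode
pos=30: emit STR "ok" (now at pos=34)
DONE. 5 tokens: [ID, NUM, ID, STR, STR]

Answer: 5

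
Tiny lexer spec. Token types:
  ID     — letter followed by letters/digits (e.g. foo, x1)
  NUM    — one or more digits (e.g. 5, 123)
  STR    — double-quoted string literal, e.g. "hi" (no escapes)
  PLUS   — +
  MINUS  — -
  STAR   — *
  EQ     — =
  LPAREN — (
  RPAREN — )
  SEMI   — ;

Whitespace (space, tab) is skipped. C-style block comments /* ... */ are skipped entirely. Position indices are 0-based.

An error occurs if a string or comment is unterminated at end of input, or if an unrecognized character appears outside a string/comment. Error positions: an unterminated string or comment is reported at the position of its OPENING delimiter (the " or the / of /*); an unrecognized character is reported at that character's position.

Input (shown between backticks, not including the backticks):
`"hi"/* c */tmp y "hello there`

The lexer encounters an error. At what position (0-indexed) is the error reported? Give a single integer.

Answer: 17

Derivation:
pos=0: enter STRING mode
pos=0: emit STR "hi" (now at pos=4)
pos=4: enter COMMENT mode (saw '/*')
exit COMMENT mode (now at pos=11)
pos=11: emit ID 'tmp' (now at pos=14)
pos=15: emit ID 'y' (now at pos=16)
pos=17: enter STRING mode
pos=17: ERROR — unterminated string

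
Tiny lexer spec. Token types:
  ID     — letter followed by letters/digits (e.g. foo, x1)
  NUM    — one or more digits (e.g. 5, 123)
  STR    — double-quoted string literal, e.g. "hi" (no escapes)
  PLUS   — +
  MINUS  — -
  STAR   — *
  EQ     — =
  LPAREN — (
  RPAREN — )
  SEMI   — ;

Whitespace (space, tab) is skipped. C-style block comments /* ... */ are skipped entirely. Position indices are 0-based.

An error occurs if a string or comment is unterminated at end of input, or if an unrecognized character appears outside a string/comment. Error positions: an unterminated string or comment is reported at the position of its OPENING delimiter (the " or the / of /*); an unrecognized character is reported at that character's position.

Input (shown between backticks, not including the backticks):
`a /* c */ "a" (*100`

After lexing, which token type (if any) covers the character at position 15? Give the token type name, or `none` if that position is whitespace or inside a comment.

Answer: STAR

Derivation:
pos=0: emit ID 'a' (now at pos=1)
pos=2: enter COMMENT mode (saw '/*')
exit COMMENT mode (now at pos=9)
pos=10: enter STRING mode
pos=10: emit STR "a" (now at pos=13)
pos=14: emit LPAREN '('
pos=15: emit STAR '*'
pos=16: emit NUM '100' (now at pos=19)
DONE. 5 tokens: [ID, STR, LPAREN, STAR, NUM]
Position 15: char is '*' -> STAR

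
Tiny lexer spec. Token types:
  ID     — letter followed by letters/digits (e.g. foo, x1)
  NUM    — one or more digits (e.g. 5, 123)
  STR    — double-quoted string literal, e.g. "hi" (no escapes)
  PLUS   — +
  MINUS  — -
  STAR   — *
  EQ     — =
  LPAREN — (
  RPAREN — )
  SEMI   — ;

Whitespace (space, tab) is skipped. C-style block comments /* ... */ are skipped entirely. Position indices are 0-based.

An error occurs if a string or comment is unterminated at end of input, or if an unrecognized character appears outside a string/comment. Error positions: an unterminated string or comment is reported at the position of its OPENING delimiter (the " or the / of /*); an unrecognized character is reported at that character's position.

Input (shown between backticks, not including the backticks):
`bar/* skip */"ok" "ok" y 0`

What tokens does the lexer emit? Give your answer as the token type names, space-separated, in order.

Answer: ID STR STR ID NUM

Derivation:
pos=0: emit ID 'bar' (now at pos=3)
pos=3: enter COMMENT mode (saw '/*')
exit COMMENT mode (now at pos=13)
pos=13: enter STRING mode
pos=13: emit STR "ok" (now at pos=17)
pos=18: enter STRING mode
pos=18: emit STR "ok" (now at pos=22)
pos=23: emit ID 'y' (now at pos=24)
pos=25: emit NUM '0' (now at pos=26)
DONE. 5 tokens: [ID, STR, STR, ID, NUM]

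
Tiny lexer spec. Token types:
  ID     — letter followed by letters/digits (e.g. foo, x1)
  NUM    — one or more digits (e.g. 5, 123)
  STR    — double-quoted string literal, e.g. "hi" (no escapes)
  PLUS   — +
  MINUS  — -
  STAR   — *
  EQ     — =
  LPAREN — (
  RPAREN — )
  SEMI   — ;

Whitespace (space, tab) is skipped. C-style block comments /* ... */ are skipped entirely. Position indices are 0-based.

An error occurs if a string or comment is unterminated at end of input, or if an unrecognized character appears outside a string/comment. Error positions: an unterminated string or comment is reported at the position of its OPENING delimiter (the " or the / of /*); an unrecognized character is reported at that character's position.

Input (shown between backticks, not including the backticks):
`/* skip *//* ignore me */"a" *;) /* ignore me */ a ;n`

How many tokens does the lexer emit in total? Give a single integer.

pos=0: enter COMMENT mode (saw '/*')
exit COMMENT mode (now at pos=10)
pos=10: enter COMMENT mode (saw '/*')
exit COMMENT mode (now at pos=25)
pos=25: enter STRING mode
pos=25: emit STR "a" (now at pos=28)
pos=29: emit STAR '*'
pos=30: emit SEMI ';'
pos=31: emit RPAREN ')'
pos=33: enter COMMENT mode (saw '/*')
exit COMMENT mode (now at pos=48)
pos=49: emit ID 'a' (now at pos=50)
pos=51: emit SEMI ';'
pos=52: emit ID 'n' (now at pos=53)
DONE. 7 tokens: [STR, STAR, SEMI, RPAREN, ID, SEMI, ID]

Answer: 7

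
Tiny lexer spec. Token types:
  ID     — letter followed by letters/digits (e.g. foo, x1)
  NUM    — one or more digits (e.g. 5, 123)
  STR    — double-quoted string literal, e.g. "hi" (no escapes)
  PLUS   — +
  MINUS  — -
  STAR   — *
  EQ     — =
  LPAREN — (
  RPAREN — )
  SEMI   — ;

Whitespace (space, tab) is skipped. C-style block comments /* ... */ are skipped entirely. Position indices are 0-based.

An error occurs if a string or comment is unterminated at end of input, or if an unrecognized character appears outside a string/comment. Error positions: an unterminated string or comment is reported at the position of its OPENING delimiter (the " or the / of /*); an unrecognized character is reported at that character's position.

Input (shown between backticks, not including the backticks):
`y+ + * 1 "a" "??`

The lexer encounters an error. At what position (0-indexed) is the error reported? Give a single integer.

Answer: 13

Derivation:
pos=0: emit ID 'y' (now at pos=1)
pos=1: emit PLUS '+'
pos=3: emit PLUS '+'
pos=5: emit STAR '*'
pos=7: emit NUM '1' (now at pos=8)
pos=9: enter STRING mode
pos=9: emit STR "a" (now at pos=12)
pos=13: enter STRING mode
pos=13: ERROR — unterminated string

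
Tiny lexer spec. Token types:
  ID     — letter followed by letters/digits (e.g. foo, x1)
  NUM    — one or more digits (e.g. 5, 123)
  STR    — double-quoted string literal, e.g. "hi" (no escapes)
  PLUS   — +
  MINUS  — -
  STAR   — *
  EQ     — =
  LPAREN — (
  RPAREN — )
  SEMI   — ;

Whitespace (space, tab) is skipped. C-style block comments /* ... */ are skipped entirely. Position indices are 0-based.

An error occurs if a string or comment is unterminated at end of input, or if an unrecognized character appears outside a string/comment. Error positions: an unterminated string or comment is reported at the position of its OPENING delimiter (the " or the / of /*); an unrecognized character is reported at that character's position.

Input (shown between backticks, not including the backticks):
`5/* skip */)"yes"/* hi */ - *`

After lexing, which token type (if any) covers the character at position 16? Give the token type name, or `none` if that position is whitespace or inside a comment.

Answer: STR

Derivation:
pos=0: emit NUM '5' (now at pos=1)
pos=1: enter COMMENT mode (saw '/*')
exit COMMENT mode (now at pos=11)
pos=11: emit RPAREN ')'
pos=12: enter STRING mode
pos=12: emit STR "yes" (now at pos=17)
pos=17: enter COMMENT mode (saw '/*')
exit COMMENT mode (now at pos=25)
pos=26: emit MINUS '-'
pos=28: emit STAR '*'
DONE. 5 tokens: [NUM, RPAREN, STR, MINUS, STAR]
Position 16: char is '"' -> STR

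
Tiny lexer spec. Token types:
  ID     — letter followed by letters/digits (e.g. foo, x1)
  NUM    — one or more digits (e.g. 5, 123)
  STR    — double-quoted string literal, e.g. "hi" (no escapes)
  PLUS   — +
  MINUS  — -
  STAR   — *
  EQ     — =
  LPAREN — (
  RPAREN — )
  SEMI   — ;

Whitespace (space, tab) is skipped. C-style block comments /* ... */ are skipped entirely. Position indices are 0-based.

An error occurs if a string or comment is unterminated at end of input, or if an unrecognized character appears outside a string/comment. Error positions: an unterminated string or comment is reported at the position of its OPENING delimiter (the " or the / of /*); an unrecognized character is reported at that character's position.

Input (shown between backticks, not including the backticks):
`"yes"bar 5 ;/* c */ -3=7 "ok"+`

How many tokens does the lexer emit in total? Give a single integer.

Answer: 10

Derivation:
pos=0: enter STRING mode
pos=0: emit STR "yes" (now at pos=5)
pos=5: emit ID 'bar' (now at pos=8)
pos=9: emit NUM '5' (now at pos=10)
pos=11: emit SEMI ';'
pos=12: enter COMMENT mode (saw '/*')
exit COMMENT mode (now at pos=19)
pos=20: emit MINUS '-'
pos=21: emit NUM '3' (now at pos=22)
pos=22: emit EQ '='
pos=23: emit NUM '7' (now at pos=24)
pos=25: enter STRING mode
pos=25: emit STR "ok" (now at pos=29)
pos=29: emit PLUS '+'
DONE. 10 tokens: [STR, ID, NUM, SEMI, MINUS, NUM, EQ, NUM, STR, PLUS]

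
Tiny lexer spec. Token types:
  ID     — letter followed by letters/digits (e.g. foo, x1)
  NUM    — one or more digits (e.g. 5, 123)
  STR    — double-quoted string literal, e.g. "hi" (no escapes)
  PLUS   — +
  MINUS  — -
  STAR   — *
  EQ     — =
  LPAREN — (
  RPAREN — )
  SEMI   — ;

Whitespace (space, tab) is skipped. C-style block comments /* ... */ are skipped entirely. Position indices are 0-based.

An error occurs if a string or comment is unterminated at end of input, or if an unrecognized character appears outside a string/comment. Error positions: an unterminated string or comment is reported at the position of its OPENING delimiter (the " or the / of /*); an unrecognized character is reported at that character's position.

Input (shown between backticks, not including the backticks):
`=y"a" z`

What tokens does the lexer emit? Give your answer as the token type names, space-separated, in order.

pos=0: emit EQ '='
pos=1: emit ID 'y' (now at pos=2)
pos=2: enter STRING mode
pos=2: emit STR "a" (now at pos=5)
pos=6: emit ID 'z' (now at pos=7)
DONE. 4 tokens: [EQ, ID, STR, ID]

Answer: EQ ID STR ID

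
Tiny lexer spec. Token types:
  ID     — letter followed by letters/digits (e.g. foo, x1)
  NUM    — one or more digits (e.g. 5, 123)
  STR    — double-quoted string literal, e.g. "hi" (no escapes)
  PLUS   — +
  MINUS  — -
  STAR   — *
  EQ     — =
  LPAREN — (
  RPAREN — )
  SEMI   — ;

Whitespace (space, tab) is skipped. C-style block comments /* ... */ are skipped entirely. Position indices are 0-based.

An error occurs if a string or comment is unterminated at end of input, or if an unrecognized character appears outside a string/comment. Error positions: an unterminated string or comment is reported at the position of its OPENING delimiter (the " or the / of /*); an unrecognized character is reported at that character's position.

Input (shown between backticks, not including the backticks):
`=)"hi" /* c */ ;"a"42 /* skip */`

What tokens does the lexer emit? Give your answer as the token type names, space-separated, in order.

Answer: EQ RPAREN STR SEMI STR NUM

Derivation:
pos=0: emit EQ '='
pos=1: emit RPAREN ')'
pos=2: enter STRING mode
pos=2: emit STR "hi" (now at pos=6)
pos=7: enter COMMENT mode (saw '/*')
exit COMMENT mode (now at pos=14)
pos=15: emit SEMI ';'
pos=16: enter STRING mode
pos=16: emit STR "a" (now at pos=19)
pos=19: emit NUM '42' (now at pos=21)
pos=22: enter COMMENT mode (saw '/*')
exit COMMENT mode (now at pos=32)
DONE. 6 tokens: [EQ, RPAREN, STR, SEMI, STR, NUM]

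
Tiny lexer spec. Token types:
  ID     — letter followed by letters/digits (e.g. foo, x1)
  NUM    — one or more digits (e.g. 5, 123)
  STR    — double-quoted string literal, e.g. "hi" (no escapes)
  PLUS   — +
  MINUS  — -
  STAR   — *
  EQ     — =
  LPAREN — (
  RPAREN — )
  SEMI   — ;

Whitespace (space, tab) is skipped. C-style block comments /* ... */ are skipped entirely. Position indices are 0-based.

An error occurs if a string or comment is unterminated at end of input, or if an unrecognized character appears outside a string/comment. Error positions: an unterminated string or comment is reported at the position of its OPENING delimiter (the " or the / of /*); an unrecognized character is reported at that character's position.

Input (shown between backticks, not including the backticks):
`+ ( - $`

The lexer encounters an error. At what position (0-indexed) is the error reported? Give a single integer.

pos=0: emit PLUS '+'
pos=2: emit LPAREN '('
pos=4: emit MINUS '-'
pos=6: ERROR — unrecognized char '$'

Answer: 6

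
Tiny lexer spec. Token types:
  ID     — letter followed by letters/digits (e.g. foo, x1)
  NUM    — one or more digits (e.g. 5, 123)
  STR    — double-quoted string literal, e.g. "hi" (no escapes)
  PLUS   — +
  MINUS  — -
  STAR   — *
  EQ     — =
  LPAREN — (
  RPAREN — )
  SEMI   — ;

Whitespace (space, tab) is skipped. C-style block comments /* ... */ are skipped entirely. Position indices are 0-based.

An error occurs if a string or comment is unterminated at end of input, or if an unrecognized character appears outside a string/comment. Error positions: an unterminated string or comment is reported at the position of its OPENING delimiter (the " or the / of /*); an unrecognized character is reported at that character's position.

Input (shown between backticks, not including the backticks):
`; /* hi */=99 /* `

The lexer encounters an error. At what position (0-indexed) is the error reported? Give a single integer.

Answer: 14

Derivation:
pos=0: emit SEMI ';'
pos=2: enter COMMENT mode (saw '/*')
exit COMMENT mode (now at pos=10)
pos=10: emit EQ '='
pos=11: emit NUM '99' (now at pos=13)
pos=14: enter COMMENT mode (saw '/*')
pos=14: ERROR — unterminated comment (reached EOF)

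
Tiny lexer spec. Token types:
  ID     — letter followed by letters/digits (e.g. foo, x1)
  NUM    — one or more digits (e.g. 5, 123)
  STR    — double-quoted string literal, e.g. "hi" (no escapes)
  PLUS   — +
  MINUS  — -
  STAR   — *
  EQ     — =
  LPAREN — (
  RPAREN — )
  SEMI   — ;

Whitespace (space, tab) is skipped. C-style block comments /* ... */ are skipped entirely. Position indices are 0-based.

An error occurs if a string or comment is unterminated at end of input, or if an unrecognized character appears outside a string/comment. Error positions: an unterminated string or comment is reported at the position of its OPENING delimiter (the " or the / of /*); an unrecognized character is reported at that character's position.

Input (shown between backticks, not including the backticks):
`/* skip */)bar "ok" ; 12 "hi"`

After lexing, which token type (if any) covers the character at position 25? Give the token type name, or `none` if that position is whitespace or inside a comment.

Answer: STR

Derivation:
pos=0: enter COMMENT mode (saw '/*')
exit COMMENT mode (now at pos=10)
pos=10: emit RPAREN ')'
pos=11: emit ID 'bar' (now at pos=14)
pos=15: enter STRING mode
pos=15: emit STR "ok" (now at pos=19)
pos=20: emit SEMI ';'
pos=22: emit NUM '12' (now at pos=24)
pos=25: enter STRING mode
pos=25: emit STR "hi" (now at pos=29)
DONE. 6 tokens: [RPAREN, ID, STR, SEMI, NUM, STR]
Position 25: char is '"' -> STR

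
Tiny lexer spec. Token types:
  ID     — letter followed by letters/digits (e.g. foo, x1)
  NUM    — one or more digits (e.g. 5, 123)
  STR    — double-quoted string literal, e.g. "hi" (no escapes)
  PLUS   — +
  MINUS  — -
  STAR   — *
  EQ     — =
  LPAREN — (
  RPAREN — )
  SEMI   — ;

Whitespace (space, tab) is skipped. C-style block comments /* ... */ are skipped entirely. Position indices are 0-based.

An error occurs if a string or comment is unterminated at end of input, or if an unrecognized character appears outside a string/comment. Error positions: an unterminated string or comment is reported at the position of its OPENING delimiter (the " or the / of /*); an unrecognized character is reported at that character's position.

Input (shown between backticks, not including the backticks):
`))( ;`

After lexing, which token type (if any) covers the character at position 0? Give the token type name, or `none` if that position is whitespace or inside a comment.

Answer: RPAREN

Derivation:
pos=0: emit RPAREN ')'
pos=1: emit RPAREN ')'
pos=2: emit LPAREN '('
pos=4: emit SEMI ';'
DONE. 4 tokens: [RPAREN, RPAREN, LPAREN, SEMI]
Position 0: char is ')' -> RPAREN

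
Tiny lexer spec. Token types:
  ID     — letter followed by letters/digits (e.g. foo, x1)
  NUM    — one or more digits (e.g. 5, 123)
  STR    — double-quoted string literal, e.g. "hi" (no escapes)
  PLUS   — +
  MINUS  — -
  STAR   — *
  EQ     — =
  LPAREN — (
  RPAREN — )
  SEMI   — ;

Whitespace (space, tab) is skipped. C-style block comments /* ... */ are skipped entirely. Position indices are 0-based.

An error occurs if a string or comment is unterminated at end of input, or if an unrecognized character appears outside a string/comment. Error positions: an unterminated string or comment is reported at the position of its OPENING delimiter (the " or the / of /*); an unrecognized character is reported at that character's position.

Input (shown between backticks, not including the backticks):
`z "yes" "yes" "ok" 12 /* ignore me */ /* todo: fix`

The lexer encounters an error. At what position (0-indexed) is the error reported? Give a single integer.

pos=0: emit ID 'z' (now at pos=1)
pos=2: enter STRING mode
pos=2: emit STR "yes" (now at pos=7)
pos=8: enter STRING mode
pos=8: emit STR "yes" (now at pos=13)
pos=14: enter STRING mode
pos=14: emit STR "ok" (now at pos=18)
pos=19: emit NUM '12' (now at pos=21)
pos=22: enter COMMENT mode (saw '/*')
exit COMMENT mode (now at pos=37)
pos=38: enter COMMENT mode (saw '/*')
pos=38: ERROR — unterminated comment (reached EOF)

Answer: 38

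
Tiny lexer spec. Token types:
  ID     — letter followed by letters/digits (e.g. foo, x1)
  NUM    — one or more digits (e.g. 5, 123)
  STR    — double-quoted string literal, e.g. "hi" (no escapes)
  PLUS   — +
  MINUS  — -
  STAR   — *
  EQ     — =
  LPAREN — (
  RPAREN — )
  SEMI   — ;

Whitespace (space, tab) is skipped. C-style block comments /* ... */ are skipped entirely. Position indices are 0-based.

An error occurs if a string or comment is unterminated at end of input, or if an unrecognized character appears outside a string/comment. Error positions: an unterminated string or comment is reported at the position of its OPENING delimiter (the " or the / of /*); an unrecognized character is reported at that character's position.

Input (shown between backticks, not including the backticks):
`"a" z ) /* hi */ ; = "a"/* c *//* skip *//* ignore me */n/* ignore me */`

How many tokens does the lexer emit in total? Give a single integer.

Answer: 7

Derivation:
pos=0: enter STRING mode
pos=0: emit STR "a" (now at pos=3)
pos=4: emit ID 'z' (now at pos=5)
pos=6: emit RPAREN ')'
pos=8: enter COMMENT mode (saw '/*')
exit COMMENT mode (now at pos=16)
pos=17: emit SEMI ';'
pos=19: emit EQ '='
pos=21: enter STRING mode
pos=21: emit STR "a" (now at pos=24)
pos=24: enter COMMENT mode (saw '/*')
exit COMMENT mode (now at pos=31)
pos=31: enter COMMENT mode (saw '/*')
exit COMMENT mode (now at pos=41)
pos=41: enter COMMENT mode (saw '/*')
exit COMMENT mode (now at pos=56)
pos=56: emit ID 'n' (now at pos=57)
pos=57: enter COMMENT mode (saw '/*')
exit COMMENT mode (now at pos=72)
DONE. 7 tokens: [STR, ID, RPAREN, SEMI, EQ, STR, ID]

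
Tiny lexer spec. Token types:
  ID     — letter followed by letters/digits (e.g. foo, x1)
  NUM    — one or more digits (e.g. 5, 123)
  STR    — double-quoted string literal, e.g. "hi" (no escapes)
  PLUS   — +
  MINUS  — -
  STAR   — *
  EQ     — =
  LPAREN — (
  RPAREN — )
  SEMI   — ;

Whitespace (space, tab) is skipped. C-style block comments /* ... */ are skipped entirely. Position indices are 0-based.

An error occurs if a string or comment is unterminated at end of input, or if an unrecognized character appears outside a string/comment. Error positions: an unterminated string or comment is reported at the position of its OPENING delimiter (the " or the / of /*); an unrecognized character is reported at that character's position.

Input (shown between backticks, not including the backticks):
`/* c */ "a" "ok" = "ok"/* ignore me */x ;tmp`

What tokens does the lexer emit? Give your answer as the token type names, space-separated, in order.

pos=0: enter COMMENT mode (saw '/*')
exit COMMENT mode (now at pos=7)
pos=8: enter STRING mode
pos=8: emit STR "a" (now at pos=11)
pos=12: enter STRING mode
pos=12: emit STR "ok" (now at pos=16)
pos=17: emit EQ '='
pos=19: enter STRING mode
pos=19: emit STR "ok" (now at pos=23)
pos=23: enter COMMENT mode (saw '/*')
exit COMMENT mode (now at pos=38)
pos=38: emit ID 'x' (now at pos=39)
pos=40: emit SEMI ';'
pos=41: emit ID 'tmp' (now at pos=44)
DONE. 7 tokens: [STR, STR, EQ, STR, ID, SEMI, ID]

Answer: STR STR EQ STR ID SEMI ID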